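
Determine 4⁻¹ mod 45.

45 = 11×4 + 1
4 = 4×1 + 0
gcd(4, 45) = 1, so the inverse exists.
Bézout: 1 = 1×45 − 11×4.
So 4⁻¹ ≡ −11 ≡ 34 (mod 45).

34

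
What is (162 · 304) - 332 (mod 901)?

262

162 · 304 = 49248 ≡ 594 (mod 901)
594 - 332 = 262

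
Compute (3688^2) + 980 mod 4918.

(3688)^2 ≡ 3074 (mod 4918)
3074 + 980 = 4054

4054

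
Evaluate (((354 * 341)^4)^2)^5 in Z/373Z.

175

354 * 341 = 120714 ≡ 235 (mod 373)
(235)^4 ≡ 68 (mod 373)
(68)^2 ≡ 148 (mod 373)
(148)^5 ≡ 175 (mod 373)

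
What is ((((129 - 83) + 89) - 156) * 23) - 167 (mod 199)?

129 - 83 = 46
46 + 89 = 135
135 - 156 = -21 ≡ 178 (mod 199)
178 * 23 = 4094 ≡ 114 (mod 199)
114 - 167 = -53 ≡ 146 (mod 199)

146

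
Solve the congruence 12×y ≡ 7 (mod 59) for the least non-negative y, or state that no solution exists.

35

gcd(12, 59) = 1, so a unique solution mod 59 exists.
12⁻¹ ≡ 5 (mod 59).
y ≡ 5×7 ≡ 35 (mod 59).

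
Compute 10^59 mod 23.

59 in binary is 111011, i.e. 59 = 32 + 16 + 8 + 2 + 1.
10^1 ≡ 10 (mod 23)
10^2 ≡ 10^2 = 100 ≡ 8 (mod 23)
10^4 ≡ 8^2 = 64 ≡ 18 (mod 23)
10^8 ≡ 18^2 = 324 ≡ 2 (mod 23)
10^16 ≡ 2^2 = 4 (mod 23)
10^32 ≡ 4^2 = 16 (mod 23)
10^59 = 10^32 × 10^16 × 10^8 × 10^2 × 10^1 ≡ 16 × 4 × 2 × 8 × 10 (mod 23).
Accumulate the product:
16 × 4 = 64 ≡ 18
18 × 2 = 36 ≡ 13
13 × 8 = 104 ≡ 12
12 × 10 = 120 ≡ 5

5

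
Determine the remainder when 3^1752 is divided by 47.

Using repeated squaring:
3^1 ≡ 3 (mod 47)
3^2 ≡ 3^2 = 9 (mod 47)
3^4 ≡ 9^2 = 81 ≡ 34 (mod 47)
3^8 ≡ 34^2 = 1156 ≡ 28 (mod 47)
3^16 ≡ 28^2 = 784 ≡ 32 (mod 47)
3^32 ≡ 32^2 = 1024 ≡ 37 (mod 47)
3^64 ≡ 37^2 = 1369 ≡ 6 (mod 47)
3^128 ≡ 6^2 = 36 (mod 47)
3^256 ≡ 36^2 = 1296 ≡ 27 (mod 47)
3^512 ≡ 27^2 = 729 ≡ 24 (mod 47)
3^1024 ≡ 24^2 = 576 ≡ 12 (mod 47)
3^1752 = 3^1024 * 3^512 * 3^128 * 3^64 * 3^16 * 3^8 ≡ 12 * 24 * 36 * 6 * 32 * 28 (mod 47).
Accumulate the product:
12 * 24 = 288 ≡ 6
6 * 36 = 216 ≡ 28
28 * 6 = 168 ≡ 27
27 * 32 = 864 ≡ 18
18 * 28 = 504 ≡ 34

34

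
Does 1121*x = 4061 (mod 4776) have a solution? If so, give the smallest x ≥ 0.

gcd(1121, 4776) = 1, so a unique solution mod 4776 exists.
1121⁻¹ ≡ 3353 (mod 4776).
x ≡ 3353*4061 ≡ 157 (mod 4776).

157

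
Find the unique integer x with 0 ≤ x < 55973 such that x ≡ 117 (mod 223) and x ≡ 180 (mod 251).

41595

223⁻¹ mod 251: 223*242 ≡ 1 (mod 251), so 223⁻¹ ≡ 242.
x = 117 + 223*((180 − 117)*242 mod 251) = 117 + 223*186 = 41595.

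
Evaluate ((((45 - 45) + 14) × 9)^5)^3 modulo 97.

28

45 - 45 = 0
0 + 14 = 14
14 × 9 = 126 ≡ 29 (mod 97)
(29)^5 ≡ 14 (mod 97)
(14)^3 ≡ 28 (mod 97)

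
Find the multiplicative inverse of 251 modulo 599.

599 = 2×251 + 97
251 = 2×97 + 57
97 = 1×57 + 40
57 = 1×40 + 17
40 = 2×17 + 6
17 = 2×6 + 5
6 = 1×5 + 1
5 = 5×1 + 0
gcd(251, 599) = 1, so the inverse exists.
Back-substitute for 1:
1 = 1×6 − 1×5
  = −1×17 + 3×6
  = 3×40 − 7×17
  = −7×57 + 10×40
  = 10×97 − 17×57
  = −17×251 + 44×97
  = 44×599 − 105×251
So 251⁻¹ ≡ −105 ≡ 494 (mod 599).

494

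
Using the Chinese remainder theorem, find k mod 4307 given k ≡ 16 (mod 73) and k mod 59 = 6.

73⁻¹ mod 59: 73·38 ≡ 1 (mod 59), so 73⁻¹ ≡ 38.
k = 16 + 73·((6 − 16)·38 mod 59) = 16 + 73·33 = 2425.

2425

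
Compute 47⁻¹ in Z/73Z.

By the extended Euclidean algorithm:
73 = 1*47 + 26
47 = 1*26 + 21
26 = 1*21 + 5
21 = 4*5 + 1
5 = 5*1 + 0
gcd(47, 73) = 1, so the inverse exists.
Bézout: 1 = −9*73 + 14*47.
So 47⁻¹ ≡ 14 (mod 73).

14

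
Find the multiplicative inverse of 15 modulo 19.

14

19 = 1×15 + 4
15 = 3×4 + 3
4 = 1×3 + 1
3 = 3×1 + 0
gcd(15, 19) = 1, so the inverse exists.
Back-substitute for 1:
1 = 1×4 − 1×3
  = −1×15 + 4×4
  = 4×19 − 5×15
So 15⁻¹ ≡ −5 ≡ 14 (mod 19).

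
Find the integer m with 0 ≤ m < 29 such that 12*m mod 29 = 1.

17

Run the extended Euclidean algorithm:
29 = 2·12 + 5
12 = 2·5 + 2
5 = 2·2 + 1
2 = 2·1 + 0
gcd(12, 29) = 1, so the inverse exists.
Back-substitute for 1:
1 = 1·5 − 2·2
  = −2·12 + 5·5
  = 5·29 − 12·12
So 12⁻¹ ≡ −12 ≡ 17 (mod 29).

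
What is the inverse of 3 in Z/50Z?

17

Apply the Euclidean algorithm and back-substitute:
50 = 16×3 + 2
3 = 1×2 + 1
2 = 2×1 + 0
gcd(3, 50) = 1, so the inverse exists.
Bézout: 1 = −1×50 + 17×3.
So 3⁻¹ ≡ 17 (mod 50).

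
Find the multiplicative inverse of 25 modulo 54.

13

By the extended Euclidean algorithm:
54 = 2·25 + 4
25 = 6·4 + 1
4 = 4·1 + 0
gcd(25, 54) = 1, so the inverse exists.
Back-substitute for 1:
1 = 1·25 − 6·4
  = −6·54 + 13·25
So 25⁻¹ ≡ 13 (mod 54).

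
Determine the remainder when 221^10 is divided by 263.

Compute successive squares:
10 in binary is 1010, i.e. 10 = 8 + 2.
221^1 ≡ 221 (mod 263)
221^2 ≡ 221^2 = 48841 ≡ 186 (mod 263)
221^4 ≡ 186^2 = 34596 ≡ 143 (mod 263)
221^8 ≡ 143^2 = 20449 ≡ 198 (mod 263)
221^10 = 221^8 * 221^2 ≡ 198 * 186 (mod 263).
198 * 186 = 36828 ≡ 8 (mod 263).

8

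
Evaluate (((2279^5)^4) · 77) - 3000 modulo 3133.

2743

(2279)^5 ≡ 1947 (mod 3133)
(1947)^4 ≡ 2109 (mod 3133)
2109 · 77 = 162393 ≡ 2610 (mod 3133)
2610 - 3000 = -390 ≡ 2743 (mod 3133)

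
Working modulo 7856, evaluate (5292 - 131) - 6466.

6551

5292 - 131 = 5161
5161 - 6466 = -1305 ≡ 6551 (mod 7856)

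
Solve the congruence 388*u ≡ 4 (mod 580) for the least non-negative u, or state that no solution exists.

gcd(388, 580) = 4, and 4 | 4, so solutions exist.
Divide through by 4: 97*u ≡ 1 mod 145.
97⁻¹ ≡ 3 (mod 145).
u ≡ 3*1 ≡ 3 (mod 145).
The smallest non-negative solution is u = 3.

3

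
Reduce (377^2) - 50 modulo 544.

(377)^2 ≡ 145 (mod 544)
145 - 50 = 95

95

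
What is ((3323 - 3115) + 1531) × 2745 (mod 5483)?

3345

3323 - 3115 = 208
208 + 1531 = 1739
1739 × 2745 = 4773555 ≡ 3345 (mod 5483)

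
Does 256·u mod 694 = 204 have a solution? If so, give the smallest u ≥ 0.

gcd(256, 694) = 2, and 2 | 204, so solutions exist.
Divide through by 2: 128·u ≡ 102 mod 347.
128⁻¹ ≡ 122 (mod 347).
u ≡ 122·102 ≡ 299 (mod 347).
The smallest non-negative solution is u = 299.

299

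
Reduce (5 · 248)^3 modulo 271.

5 · 248 = 1240 ≡ 156 (mod 271)
(156)^3 ≡ 248 (mod 271)

248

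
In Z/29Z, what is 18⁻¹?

21

Apply the Euclidean algorithm and back-substitute:
29 = 1*18 + 11
18 = 1*11 + 7
11 = 1*7 + 4
7 = 1*4 + 3
4 = 1*3 + 1
3 = 3*1 + 0
gcd(18, 29) = 1, so the inverse exists.
Bézout: 1 = 5*29 − 8*18.
So 18⁻¹ ≡ −8 ≡ 21 (mod 29).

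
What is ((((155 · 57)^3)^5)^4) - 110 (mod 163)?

40

155 · 57 = 8835 ≡ 33 (mod 163)
(33)^3 ≡ 77 (mod 163)
(77)^5 ≡ 126 (mod 163)
(126)^4 ≡ 150 (mod 163)
150 - 110 = 40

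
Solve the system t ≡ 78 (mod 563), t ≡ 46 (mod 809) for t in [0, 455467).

281578

563⁻¹ mod 809: 563·490 ≡ 1 (mod 809), so 563⁻¹ ≡ 490.
t = 78 + 563·((46 − 78)·490 mod 809) = 78 + 563·500 = 281578.
Check: 281578 mod 563 = 78, 281578 mod 809 = 46. ✓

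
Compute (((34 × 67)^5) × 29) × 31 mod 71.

34 × 67 = 2278 ≡ 6 (mod 71)
(6)^5 ≡ 37 (mod 71)
37 × 29 = 1073 ≡ 8 (mod 71)
8 × 31 = 248 ≡ 35 (mod 71)

35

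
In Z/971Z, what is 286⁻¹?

Run the extended Euclidean algorithm:
971 = 3·286 + 113
286 = 2·113 + 60
113 = 1·60 + 53
60 = 1·53 + 7
53 = 7·7 + 4
7 = 1·4 + 3
4 = 1·3 + 1
3 = 3·1 + 0
gcd(286, 971) = 1, so the inverse exists.
Back-substitute for 1:
1 = 1·4 − 1·3
  = −1·7 + 2·4
  = 2·53 − 15·7
  = −15·60 + 17·53
  = 17·113 − 32·60
  = −32·286 + 81·113
  = 81·971 − 275·286
So 286⁻¹ ≡ −275 ≡ 696 (mod 971).

696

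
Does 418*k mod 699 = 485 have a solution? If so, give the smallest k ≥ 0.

gcd(418, 699) = 1, so a unique solution mod 699 exists.
418⁻¹ ≡ 199 (mod 699).
k ≡ 199*485 ≡ 53 (mod 699).

53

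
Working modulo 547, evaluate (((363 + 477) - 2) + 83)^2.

363 + 477 = 840 ≡ 293 (mod 547)
293 - 2 = 291
291 + 83 = 374
(374)^2 ≡ 391 (mod 547)

391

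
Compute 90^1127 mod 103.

22

By square-and-multiply:
1127 in binary is 10001100111, i.e. 1127 = 1024 + 64 + 32 + 4 + 2 + 1.
90^1 ≡ 90 (mod 103)
90^2 ≡ 90^2 = 8100 ≡ 66 (mod 103)
90^4 ≡ 66^2 = 4356 ≡ 30 (mod 103)
90^8 ≡ 30^2 = 900 ≡ 76 (mod 103)
90^16 ≡ 76^2 = 5776 ≡ 8 (mod 103)
90^32 ≡ 8^2 = 64 (mod 103)
90^64 ≡ 64^2 = 4096 ≡ 79 (mod 103)
90^128 ≡ 79^2 = 6241 ≡ 61 (mod 103)
90^256 ≡ 61^2 = 3721 ≡ 13 (mod 103)
90^512 ≡ 13^2 = 169 ≡ 66 (mod 103)
90^1024 ≡ 66^2 = 4356 ≡ 30 (mod 103)
90^1127 = 90^1024 · 90^64 · 90^32 · 90^4 · 90^2 · 90^1 ≡ 30 · 79 · 64 · 30 · 66 · 90 (mod 103).
Accumulate the product:
30 · 79 = 2370 ≡ 1
1 · 64 = 64
64 · 30 = 1920 ≡ 66
66 · 66 = 4356 ≡ 30
30 · 90 = 2700 ≡ 22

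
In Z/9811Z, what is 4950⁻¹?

Apply the Euclidean algorithm and back-substitute:
9811 = 1×4950 + 4861
4950 = 1×4861 + 89
4861 = 54×89 + 55
89 = 1×55 + 34
55 = 1×34 + 21
34 = 1×21 + 13
21 = 1×13 + 8
13 = 1×8 + 5
8 = 1×5 + 3
5 = 1×3 + 2
3 = 1×2 + 1
2 = 2×1 + 0
gcd(4950, 9811) = 1, so the inverse exists.
Bézout: 1 = 1891×9811 − 3748×4950.
So 4950⁻¹ ≡ −3748 ≡ 6063 (mod 9811).

6063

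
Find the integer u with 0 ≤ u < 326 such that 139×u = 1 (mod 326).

129

Apply the Euclidean algorithm and back-substitute:
326 = 2×139 + 48
139 = 2×48 + 43
48 = 1×43 + 5
43 = 8×5 + 3
5 = 1×3 + 2
3 = 1×2 + 1
2 = 2×1 + 0
gcd(139, 326) = 1, so the inverse exists.
Back-substitute for 1:
1 = 1×3 − 1×2
  = −1×5 + 2×3
  = 2×43 − 17×5
  = −17×48 + 19×43
  = 19×139 − 55×48
  = −55×326 + 129×139
So 139⁻¹ ≡ 129 (mod 326).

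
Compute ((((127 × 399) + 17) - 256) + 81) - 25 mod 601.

127 × 399 = 50673 ≡ 189 (mod 601)
189 + 17 = 206
206 - 256 = -50 ≡ 551 (mod 601)
551 + 81 = 632 ≡ 31 (mod 601)
31 - 25 = 6

6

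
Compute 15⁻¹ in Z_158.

137

By the extended Euclidean algorithm:
158 = 10*15 + 8
15 = 1*8 + 7
8 = 1*7 + 1
7 = 7*1 + 0
gcd(15, 158) = 1, so the inverse exists.
Back-substitute for 1:
1 = 1*8 − 1*7
  = −1*15 + 2*8
  = 2*158 − 21*15
So 15⁻¹ ≡ −21 ≡ 137 (mod 158).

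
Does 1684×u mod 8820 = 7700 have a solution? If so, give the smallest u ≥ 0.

455

gcd(1684, 8820) = 4, and 4 | 7700, so solutions exist.
Divide through by 4: 421×u = 1925 (mod 2205).
421⁻¹ ≡ 1786 (mod 2205).
u ≡ 1786×1925 ≡ 455 (mod 2205).
The smallest non-negative solution is u = 455.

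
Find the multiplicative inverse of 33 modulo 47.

47 = 1·33 + 14
33 = 2·14 + 5
14 = 2·5 + 4
5 = 1·4 + 1
4 = 4·1 + 0
gcd(33, 47) = 1, so the inverse exists.
Back-substitute for 1:
1 = 1·5 − 1·4
  = −1·14 + 3·5
  = 3·33 − 7·14
  = −7·47 + 10·33
So 33⁻¹ ≡ 10 (mod 47).

10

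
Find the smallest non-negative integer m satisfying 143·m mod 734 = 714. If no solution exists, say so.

gcd(143, 734) = 1, so a unique solution mod 734 exists.
143⁻¹ ≡ 77 (mod 734).
m ≡ 77·714 ≡ 662 (mod 734).

662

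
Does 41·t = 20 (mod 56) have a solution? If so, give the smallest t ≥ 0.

gcd(41, 56) = 1, so a unique solution mod 56 exists.
41⁻¹ ≡ 41 (mod 56).
t ≡ 41·20 ≡ 36 (mod 56).

36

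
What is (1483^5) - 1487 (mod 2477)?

(1483)^5 ≡ 2449 (mod 2477)
2449 - 1487 = 962

962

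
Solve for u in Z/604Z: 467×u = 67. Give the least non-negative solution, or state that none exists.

145

gcd(467, 604) = 1, so a unique solution mod 604 exists.
467⁻¹ ≡ 507 (mod 604).
u ≡ 507×67 ≡ 145 (mod 604).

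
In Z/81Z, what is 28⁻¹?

81 = 2*28 + 25
28 = 1*25 + 3
25 = 8*3 + 1
3 = 3*1 + 0
gcd(28, 81) = 1, so the inverse exists.
Back-substitute for 1:
1 = 1*25 − 8*3
  = −8*28 + 9*25
  = 9*81 − 26*28
So 28⁻¹ ≡ −26 ≡ 55 (mod 81).

55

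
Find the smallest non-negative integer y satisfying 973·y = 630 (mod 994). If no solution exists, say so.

112

gcd(973, 994) = 7, and 7 | 630, so solutions exist.
Divide through by 7: 139·y = 90 (mod 142).
139⁻¹ ≡ 47 (mod 142).
y ≡ 47·90 ≡ 112 (mod 142).
The smallest non-negative solution is y = 112.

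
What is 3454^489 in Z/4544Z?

By square-and-multiply:
489 in binary is 111101001, i.e. 489 = 256 + 128 + 64 + 32 + 8 + 1.
3454^1 ≡ 3454 (mod 4544)
3454^2 ≡ 3454^2 = 11930116 ≡ 2116 (mod 4544)
3454^4 ≡ 2116^2 = 4477456 ≡ 1616 (mod 4544)
3454^8 ≡ 1616^2 = 2611456 ≡ 3200 (mod 4544)
3454^16 ≡ 3200^2 = 10240000 ≡ 2368 (mod 4544)
3454^32 ≡ 2368^2 = 5607424 ≡ 128 (mod 4544)
3454^64 ≡ 128^2 = 16384 ≡ 2752 (mod 4544)
3454^128 ≡ 2752^2 = 7573504 ≡ 3200 (mod 4544)
3454^256 ≡ 3200^2 = 10240000 ≡ 2368 (mod 4544)
3454^489 = 3454^256 × 3454^128 × 3454^64 × 3454^32 × 3454^8 × 3454^1 ≡ 2368 × 3200 × 2752 × 128 × 3200 × 3454 (mod 4544).
Accumulate the product:
2368 × 3200 = 7577600 ≡ 2752
2752 × 2752 = 7573504 ≡ 3200
3200 × 128 = 409600 ≡ 640
640 × 3200 = 2048000 ≡ 3200
3200 × 3454 = 11052800 ≡ 1792

1792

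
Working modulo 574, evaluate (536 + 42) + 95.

536 + 42 = 578 ≡ 4 (mod 574)
4 + 95 = 99

99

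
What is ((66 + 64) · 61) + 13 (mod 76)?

66 + 64 = 130 ≡ 54 (mod 76)
54 · 61 = 3294 ≡ 26 (mod 76)
26 + 13 = 39

39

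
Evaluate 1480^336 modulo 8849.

1694

1480^1 ≡ 1480 (mod 8849)
1480^2 ≡ 1480^2 = 2190400 ≡ 4697 (mod 8849)
1480^4 ≡ 4697^2 = 22061809 ≡ 1252 (mod 8849)
1480^8 ≡ 1252^2 = 1567504 ≡ 1231 (mod 8849)
1480^16 ≡ 1231^2 = 1515361 ≡ 2182 (mod 8849)
1480^32 ≡ 2182^2 = 4761124 ≡ 362 (mod 8849)
1480^64 ≡ 362^2 = 131044 ≡ 7158 (mod 8849)
1480^128 ≡ 7158^2 = 51236964 ≡ 1254 (mod 8849)
1480^256 ≡ 1254^2 = 1572516 ≡ 6243 (mod 8849)
1480^336 = 1480^256 × 1480^64 × 1480^16 ≡ 6243 × 7158 × 2182 (mod 8849).
Accumulate the product:
6243 × 7158 = 44687394 ≡ 8793
8793 × 2182 = 19186326 ≡ 1694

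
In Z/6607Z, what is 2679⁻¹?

6607 = 2*2679 + 1249
2679 = 2*1249 + 181
1249 = 6*181 + 163
181 = 1*163 + 18
163 = 9*18 + 1
18 = 18*1 + 0
gcd(2679, 6607) = 1, so the inverse exists.
Bézout: 1 = 148*6607 − 365*2679.
So 2679⁻¹ ≡ −365 ≡ 6242 (mod 6607).

6242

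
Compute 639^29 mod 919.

813

29 in binary is 11101, i.e. 29 = 16 + 8 + 4 + 1.
639^1 ≡ 639 (mod 919)
639^2 ≡ 639^2 = 408321 ≡ 285 (mod 919)
639^4 ≡ 285^2 = 81225 ≡ 353 (mod 919)
639^8 ≡ 353^2 = 124609 ≡ 544 (mod 919)
639^16 ≡ 544^2 = 295936 ≡ 18 (mod 919)
639^29 = 639^16 · 639^8 · 639^4 · 639^1 ≡ 18 · 544 · 353 · 639 (mod 919).
Accumulate the product:
18 · 544 = 9792 ≡ 602
602 · 353 = 212506 ≡ 217
217 · 639 = 138663 ≡ 813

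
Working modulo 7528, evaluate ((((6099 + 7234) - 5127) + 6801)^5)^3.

4823

6099 + 7234 = 13333 ≡ 5805 (mod 7528)
5805 - 5127 = 678
678 + 6801 = 7479
(7479)^5 ≡ 5423 (mod 7528)
(5423)^3 ≡ 4823 (mod 7528)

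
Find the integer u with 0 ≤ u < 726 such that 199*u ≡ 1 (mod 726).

726 = 3*199 + 129
199 = 1*129 + 70
129 = 1*70 + 59
70 = 1*59 + 11
59 = 5*11 + 4
11 = 2*4 + 3
4 = 1*3 + 1
3 = 3*1 + 0
gcd(199, 726) = 1, so the inverse exists.
Bézout: 1 = 54*726 − 197*199.
So 199⁻¹ ≡ −197 ≡ 529 (mod 726).

529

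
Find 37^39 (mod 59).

30

Compute successive squares:
39 in binary is 100111, i.e. 39 = 32 + 4 + 2 + 1.
37^1 ≡ 37 (mod 59)
37^2 ≡ 37^2 = 1369 ≡ 12 (mod 59)
37^4 ≡ 12^2 = 144 ≡ 26 (mod 59)
37^8 ≡ 26^2 = 676 ≡ 27 (mod 59)
37^16 ≡ 27^2 = 729 ≡ 21 (mod 59)
37^32 ≡ 21^2 = 441 ≡ 28 (mod 59)
37^39 = 37^32 × 37^4 × 37^2 × 37^1 ≡ 28 × 26 × 12 × 37 (mod 59).
Accumulate the product:
28 × 26 = 728 ≡ 20
20 × 12 = 240 ≡ 4
4 × 37 = 148 ≡ 30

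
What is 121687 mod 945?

727

121687 = 128×945 + 727, so 121687 ≡ 727 (mod 945).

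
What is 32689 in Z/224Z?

32689 = 145·224 + 209, so 32689 ≡ 209 (mod 224).

209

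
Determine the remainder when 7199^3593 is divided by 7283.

549

Compute successive squares:
7199^1 ≡ 7199 (mod 7283)
7199^2 ≡ 7199^2 = 51825601 ≡ 7056 (mod 7283)
7199^4 ≡ 7056^2 = 49787136 ≡ 548 (mod 7283)
7199^8 ≡ 548^2 = 300304 ≡ 1701 (mod 7283)
7199^16 ≡ 1701^2 = 2893401 ≡ 2050 (mod 7283)
7199^32 ≡ 2050^2 = 4202500 ≡ 209 (mod 7283)
7199^64 ≡ 209^2 = 43681 ≡ 7266 (mod 7283)
7199^128 ≡ 7266^2 = 52794756 ≡ 289 (mod 7283)
7199^256 ≡ 289^2 = 83521 ≡ 3408 (mod 7283)
7199^512 ≡ 3408^2 = 11614464 ≡ 5362 (mod 7283)
7199^1024 ≡ 5362^2 = 28751044 ≡ 5043 (mod 7283)
7199^2048 ≡ 5043^2 = 25431849 ≡ 6896 (mod 7283)
7199^3593 = 7199^2048 * 7199^1024 * 7199^512 * 7199^8 * 7199^1 ≡ 6896 * 5043 * 5362 * 1701 * 7199 (mod 7283).
Accumulate the product:
6896 * 5043 = 34776528 ≡ 203
203 * 5362 = 1088486 ≡ 3319
3319 * 1701 = 5645619 ≡ 1294
1294 * 7199 = 9315506 ≡ 549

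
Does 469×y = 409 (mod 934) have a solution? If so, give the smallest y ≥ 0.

905

gcd(469, 934) = 1, so a unique solution mod 934 exists.
469⁻¹ ≡ 701 (mod 934).
y ≡ 701×409 ≡ 905 (mod 934).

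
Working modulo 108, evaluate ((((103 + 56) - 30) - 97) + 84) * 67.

103 + 56 = 159 ≡ 51 (mod 108)
51 - 30 = 21
21 - 97 = -76 ≡ 32 (mod 108)
32 + 84 = 116 ≡ 8 (mod 108)
8 * 67 = 536 ≡ 104 (mod 108)

104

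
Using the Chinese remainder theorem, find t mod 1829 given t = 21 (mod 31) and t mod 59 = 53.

31⁻¹ mod 59: 31·40 ≡ 1 (mod 59), so 31⁻¹ ≡ 40.
t = 21 + 31·((53 − 21)·40 mod 59) = 21 + 31·41 = 1292.
Check: 1292 mod 31 = 21, 1292 mod 59 = 53. ✓

1292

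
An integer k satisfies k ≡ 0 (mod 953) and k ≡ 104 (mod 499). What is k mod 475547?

272558

953⁻¹ mod 499: 953·377 ≡ 1 (mod 499), so 953⁻¹ ≡ 377.
k = 0 + 953·((104 − 0)·377 mod 499) = 0 + 953·286 = 272558.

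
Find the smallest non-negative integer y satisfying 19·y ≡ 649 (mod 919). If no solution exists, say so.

gcd(19, 919) = 1, so a unique solution mod 919 exists.
19⁻¹ ≡ 387 (mod 919).
y ≡ 387·649 ≡ 276 (mod 919).

276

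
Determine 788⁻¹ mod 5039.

2641

By the extended Euclidean algorithm:
5039 = 6*788 + 311
788 = 2*311 + 166
311 = 1*166 + 145
166 = 1*145 + 21
145 = 6*21 + 19
21 = 1*19 + 2
19 = 9*2 + 1
2 = 2*1 + 0
gcd(788, 5039) = 1, so the inverse exists.
Back-substitute for 1:
1 = 1*19 − 9*2
  = −9*21 + 10*19
  = 10*145 − 69*21
  = −69*166 + 79*145
  = 79*311 − 148*166
  = −148*788 + 375*311
  = 375*5039 − 2398*788
So 788⁻¹ ≡ −2398 ≡ 2641 (mod 5039).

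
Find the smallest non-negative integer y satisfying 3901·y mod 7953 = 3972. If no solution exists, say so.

6531

gcd(3901, 7953) = 1, so a unique solution mod 7953 exists.
3901⁻¹ ≡ 316 (mod 7953).
y ≡ 316·3972 ≡ 6531 (mod 7953).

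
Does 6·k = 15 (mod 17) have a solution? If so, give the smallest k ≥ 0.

11

gcd(6, 17) = 1, so a unique solution mod 17 exists.
6⁻¹ ≡ 3 (mod 17).
k ≡ 3·15 ≡ 11 (mod 17).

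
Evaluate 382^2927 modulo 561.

Using repeated squaring:
2927 in binary is 101101101111, i.e. 2927 = 2048 + 512 + 256 + 64 + 32 + 8 + 4 + 2 + 1.
382^1 ≡ 382 (mod 561)
382^2 ≡ 382^2 = 145924 ≡ 64 (mod 561)
382^4 ≡ 64^2 = 4096 ≡ 169 (mod 561)
382^8 ≡ 169^2 = 28561 ≡ 511 (mod 561)
382^16 ≡ 511^2 = 261121 ≡ 256 (mod 561)
382^32 ≡ 256^2 = 65536 ≡ 460 (mod 561)
382^64 ≡ 460^2 = 211600 ≡ 103 (mod 561)
382^128 ≡ 103^2 = 10609 ≡ 511 (mod 561)
382^256 ≡ 511^2 = 261121 ≡ 256 (mod 561)
382^512 ≡ 256^2 = 65536 ≡ 460 (mod 561)
382^1024 ≡ 460^2 = 211600 ≡ 103 (mod 561)
382^2048 ≡ 103^2 = 10609 ≡ 511 (mod 561)
382^2927 = 382^2048 × 382^512 × 382^256 × 382^64 × 382^32 × 382^8 × 382^4 × 382^2 × 382^1 ≡ 511 × 460 × 256 × 103 × 460 × 511 × 169 × 64 × 382 (mod 561).
Accumulate the product:
511 × 460 = 235060 ≡ 1
1 × 256 = 256
256 × 103 = 26368 ≡ 1
1 × 460 = 460
460 × 511 = 235060 ≡ 1
1 × 169 = 169
169 × 64 = 10816 ≡ 157
157 × 382 = 59974 ≡ 508

508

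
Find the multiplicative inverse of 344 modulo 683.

683 = 1·344 + 339
344 = 1·339 + 5
339 = 67·5 + 4
5 = 1·4 + 1
4 = 4·1 + 0
gcd(344, 683) = 1, so the inverse exists.
Bézout: 1 = −69·683 + 137·344.
So 344⁻¹ ≡ 137 (mod 683).

137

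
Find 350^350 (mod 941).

350 in binary is 101011110, i.e. 350 = 256 + 64 + 16 + 8 + 4 + 2.
350^1 ≡ 350 (mod 941)
350^2 ≡ 350^2 = 122500 ≡ 170 (mod 941)
350^4 ≡ 170^2 = 28900 ≡ 670 (mod 941)
350^8 ≡ 670^2 = 448900 ≡ 43 (mod 941)
350^16 ≡ 43^2 = 1849 ≡ 908 (mod 941)
350^32 ≡ 908^2 = 824464 ≡ 148 (mod 941)
350^64 ≡ 148^2 = 21904 ≡ 261 (mod 941)
350^128 ≡ 261^2 = 68121 ≡ 369 (mod 941)
350^256 ≡ 369^2 = 136161 ≡ 657 (mod 941)
350^350 = 350^256 × 350^64 × 350^16 × 350^8 × 350^4 × 350^2 ≡ 657 × 261 × 908 × 43 × 670 × 170 (mod 941).
Accumulate the product:
657 × 261 = 171477 ≡ 215
215 × 908 = 195220 ≡ 433
433 × 43 = 18619 ≡ 740
740 × 670 = 495800 ≡ 834
834 × 170 = 141780 ≡ 630

630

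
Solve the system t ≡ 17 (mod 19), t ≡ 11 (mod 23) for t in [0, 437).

264

19⁻¹ mod 23: 19·17 ≡ 1 (mod 23), so 19⁻¹ ≡ 17.
t = 17 + 19·((11 − 17)·17 mod 23) = 17 + 19·13 = 264.
Check: 264 mod 19 = 17, 264 mod 23 = 11. ✓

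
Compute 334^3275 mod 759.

100

By square-and-multiply:
3275 in binary is 110011001011, i.e. 3275 = 2048 + 1024 + 128 + 64 + 8 + 2 + 1.
334^1 ≡ 334 (mod 759)
334^2 ≡ 334^2 = 111556 ≡ 742 (mod 759)
334^4 ≡ 742^2 = 550564 ≡ 289 (mod 759)
334^8 ≡ 289^2 = 83521 ≡ 31 (mod 759)
334^16 ≡ 31^2 = 961 ≡ 202 (mod 759)
334^32 ≡ 202^2 = 40804 ≡ 577 (mod 759)
334^64 ≡ 577^2 = 332929 ≡ 487 (mod 759)
334^128 ≡ 487^2 = 237169 ≡ 361 (mod 759)
334^256 ≡ 361^2 = 130321 ≡ 532 (mod 759)
334^512 ≡ 532^2 = 283024 ≡ 676 (mod 759)
334^1024 ≡ 676^2 = 456976 ≡ 58 (mod 759)
334^2048 ≡ 58^2 = 3364 ≡ 328 (mod 759)
334^3275 = 334^2048 · 334^1024 · 334^128 · 334^64 · 334^8 · 334^2 · 334^1 ≡ 328 · 58 · 361 · 487 · 31 · 742 · 334 (mod 759).
Accumulate the product:
328 · 58 = 19024 ≡ 49
49 · 361 = 17689 ≡ 232
232 · 487 = 112984 ≡ 652
652 · 31 = 20212 ≡ 478
478 · 742 = 354676 ≡ 223
223 · 334 = 74482 ≡ 100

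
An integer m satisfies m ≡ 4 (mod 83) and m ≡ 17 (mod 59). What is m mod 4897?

253

83⁻¹ mod 59: 83×32 ≡ 1 (mod 59), so 83⁻¹ ≡ 32.
m = 4 + 83×((17 − 4)×32 mod 59) = 4 + 83×3 = 253.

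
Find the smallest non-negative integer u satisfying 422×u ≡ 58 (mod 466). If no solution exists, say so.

gcd(422, 466) = 2, and 2 | 58, so solutions exist.
Divide through by 2: 211×u ≡ 29 (mod 233).
211⁻¹ ≡ 180 (mod 233).
u ≡ 180×29 ≡ 94 (mod 233).
The smallest non-negative solution is u = 94.

94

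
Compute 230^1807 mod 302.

230^1 ≡ 230 (mod 302)
230^2 ≡ 230^2 = 52900 ≡ 50 (mod 302)
230^4 ≡ 50^2 = 2500 ≡ 84 (mod 302)
230^8 ≡ 84^2 = 7056 ≡ 110 (mod 302)
230^16 ≡ 110^2 = 12100 ≡ 20 (mod 302)
230^32 ≡ 20^2 = 400 ≡ 98 (mod 302)
230^64 ≡ 98^2 = 9604 ≡ 242 (mod 302)
230^128 ≡ 242^2 = 58564 ≡ 278 (mod 302)
230^256 ≡ 278^2 = 77284 ≡ 274 (mod 302)
230^512 ≡ 274^2 = 75076 ≡ 180 (mod 302)
230^1024 ≡ 180^2 = 32400 ≡ 86 (mod 302)
230^1807 = 230^1024 × 230^512 × 230^256 × 230^8 × 230^4 × 230^2 × 230^1 ≡ 86 × 180 × 274 × 110 × 84 × 50 × 230 (mod 302).
Accumulate the product:
86 × 180 = 15480 ≡ 78
78 × 274 = 21372 ≡ 232
232 × 110 = 25520 ≡ 152
152 × 84 = 12768 ≡ 84
84 × 50 = 4200 ≡ 274
274 × 230 = 63020 ≡ 204

204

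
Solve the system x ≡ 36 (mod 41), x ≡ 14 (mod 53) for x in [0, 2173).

41⁻¹ mod 53: 41·22 ≡ 1 (mod 53), so 41⁻¹ ≡ 22.
x = 36 + 41·((14 − 36)·22 mod 53) = 36 + 41·46 = 1922.
Check: 1922 mod 41 = 36, 1922 mod 53 = 14. ✓

1922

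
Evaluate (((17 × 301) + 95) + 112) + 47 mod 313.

50

17 × 301 = 5117 ≡ 109 (mod 313)
109 + 95 = 204
204 + 112 = 316 ≡ 3 (mod 313)
3 + 47 = 50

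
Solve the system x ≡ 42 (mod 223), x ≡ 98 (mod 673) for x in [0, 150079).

223⁻¹ mod 673: 223*504 ≡ 1 (mod 673), so 223⁻¹ ≡ 504.
x = 42 + 223*((98 − 42)*504 mod 673) = 42 + 223*631 = 140755.
Check: 140755 mod 223 = 42, 140755 mod 673 = 98. ✓

140755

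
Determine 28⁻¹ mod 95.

By the extended Euclidean algorithm:
95 = 3*28 + 11
28 = 2*11 + 6
11 = 1*6 + 5
6 = 1*5 + 1
5 = 5*1 + 0
gcd(28, 95) = 1, so the inverse exists.
Bézout: 1 = −5*95 + 17*28.
So 28⁻¹ ≡ 17 (mod 95).

17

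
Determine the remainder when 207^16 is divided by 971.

207^1 ≡ 207 (mod 971)
207^2 ≡ 207^2 = 42849 ≡ 125 (mod 971)
207^4 ≡ 125^2 = 15625 ≡ 89 (mod 971)
207^8 ≡ 89^2 = 7921 ≡ 153 (mod 971)
207^16 ≡ 153^2 = 23409 ≡ 105 (mod 971)
So 207^16 ≡ 105 (mod 971).

105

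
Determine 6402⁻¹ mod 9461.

6696

Apply the Euclidean algorithm and back-substitute:
9461 = 1*6402 + 3059
6402 = 2*3059 + 284
3059 = 10*284 + 219
284 = 1*219 + 65
219 = 3*65 + 24
65 = 2*24 + 17
24 = 1*17 + 7
17 = 2*7 + 3
7 = 2*3 + 1
3 = 3*1 + 0
gcd(6402, 9461) = 1, so the inverse exists.
Bézout: 1 = 1871*9461 − 2765*6402.
So 6402⁻¹ ≡ −2765 ≡ 6696 (mod 9461).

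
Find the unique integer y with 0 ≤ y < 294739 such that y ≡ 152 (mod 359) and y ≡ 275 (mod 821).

59387

359⁻¹ mod 821: 359*542 ≡ 1 (mod 821), so 359⁻¹ ≡ 542.
y = 152 + 359*((275 − 152)*542 mod 821) = 152 + 359*165 = 59387.
Check: 59387 mod 359 = 152, 59387 mod 821 = 275. ✓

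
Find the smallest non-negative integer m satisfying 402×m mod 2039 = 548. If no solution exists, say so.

gcd(402, 2039) = 1, so a unique solution mod 2039 exists.
402⁻¹ ≡ 492 (mod 2039).
m ≡ 492×548 ≡ 468 (mod 2039).

468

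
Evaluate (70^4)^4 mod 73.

(70)^4 ≡ 8 (mod 73)
(8)^4 ≡ 8 (mod 73)

8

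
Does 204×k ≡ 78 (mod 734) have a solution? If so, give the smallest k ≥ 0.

335

gcd(204, 734) = 2, and 2 | 78, so solutions exist.
Divide through by 2: 102×k = 39 (mod 367).
102⁻¹ ≡ 18 (mod 367).
k ≡ 18×39 ≡ 335 (mod 367).
The smallest non-negative solution is k = 335.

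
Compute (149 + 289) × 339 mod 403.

149 + 289 = 438 ≡ 35 (mod 403)
35 × 339 = 11865 ≡ 178 (mod 403)

178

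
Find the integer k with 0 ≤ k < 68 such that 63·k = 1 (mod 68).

68 = 1·63 + 5
63 = 12·5 + 3
5 = 1·3 + 2
3 = 1·2 + 1
2 = 2·1 + 0
gcd(63, 68) = 1, so the inverse exists.
Bézout: 1 = −25·68 + 27·63.
So 63⁻¹ ≡ 27 (mod 68).

27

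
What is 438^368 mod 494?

368 in binary is 101110000, i.e. 368 = 256 + 64 + 32 + 16.
438^1 ≡ 438 (mod 494)
438^2 ≡ 438^2 = 191844 ≡ 172 (mod 494)
438^4 ≡ 172^2 = 29584 ≡ 438 (mod 494)
438^8 ≡ 438^2 = 191844 ≡ 172 (mod 494)
438^16 ≡ 172^2 = 29584 ≡ 438 (mod 494)
438^32 ≡ 438^2 = 191844 ≡ 172 (mod 494)
438^64 ≡ 172^2 = 29584 ≡ 438 (mod 494)
438^128 ≡ 438^2 = 191844 ≡ 172 (mod 494)
438^256 ≡ 172^2 = 29584 ≡ 438 (mod 494)
438^368 = 438^256 × 438^64 × 438^32 × 438^16 ≡ 438 × 438 × 172 × 438 (mod 494).
Accumulate the product:
438 × 438 = 191844 ≡ 172
172 × 172 = 29584 ≡ 438
438 × 438 = 191844 ≡ 172

172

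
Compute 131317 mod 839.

131317 = 156×839 + 433, so 131317 ≡ 433 (mod 839).

433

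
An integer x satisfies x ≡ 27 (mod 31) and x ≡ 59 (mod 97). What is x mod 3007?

31⁻¹ mod 97: 31×72 ≡ 1 (mod 97), so 31⁻¹ ≡ 72.
x = 27 + 31×((59 − 27)×72 mod 97) = 27 + 31×73 = 2290.

2290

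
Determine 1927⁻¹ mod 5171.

5171 = 2×1927 + 1317
1927 = 1×1317 + 610
1317 = 2×610 + 97
610 = 6×97 + 28
97 = 3×28 + 13
28 = 2×13 + 2
13 = 6×2 + 1
2 = 2×1 + 0
gcd(1927, 5171) = 1, so the inverse exists.
Back-substitute for 1:
1 = 1×13 − 6×2
  = −6×28 + 13×13
  = 13×97 − 45×28
  = −45×610 + 283×97
  = 283×1317 − 611×610
  = −611×1927 + 894×1317
  = 894×5171 − 2399×1927
So 1927⁻¹ ≡ −2399 ≡ 2772 (mod 5171).

2772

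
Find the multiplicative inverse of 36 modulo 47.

Apply the Euclidean algorithm and back-substitute:
47 = 1*36 + 11
36 = 3*11 + 3
11 = 3*3 + 2
3 = 1*2 + 1
2 = 2*1 + 0
gcd(36, 47) = 1, so the inverse exists.
Back-substitute for 1:
1 = 1*3 − 1*2
  = −1*11 + 4*3
  = 4*36 − 13*11
  = −13*47 + 17*36
So 36⁻¹ ≡ 17 (mod 47).

17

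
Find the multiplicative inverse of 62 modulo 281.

68

281 = 4×62 + 33
62 = 1×33 + 29
33 = 1×29 + 4
29 = 7×4 + 1
4 = 4×1 + 0
gcd(62, 281) = 1, so the inverse exists.
Back-substitute for 1:
1 = 1×29 − 7×4
  = −7×33 + 8×29
  = 8×62 − 15×33
  = −15×281 + 68×62
So 62⁻¹ ≡ 68 (mod 281).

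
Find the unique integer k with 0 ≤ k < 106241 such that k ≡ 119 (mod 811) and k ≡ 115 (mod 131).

38236

811⁻¹ mod 131: 811*21 ≡ 1 (mod 131), so 811⁻¹ ≡ 21.
k = 119 + 811*((115 − 119)*21 mod 131) = 119 + 811*47 = 38236.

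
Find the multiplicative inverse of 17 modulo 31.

11

Run the extended Euclidean algorithm:
31 = 1×17 + 14
17 = 1×14 + 3
14 = 4×3 + 2
3 = 1×2 + 1
2 = 2×1 + 0
gcd(17, 31) = 1, so the inverse exists.
Bézout: 1 = −6×31 + 11×17.
So 17⁻¹ ≡ 11 (mod 31).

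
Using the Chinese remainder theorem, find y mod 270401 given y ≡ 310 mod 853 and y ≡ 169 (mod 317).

125701

853⁻¹ mod 317: 853*262 ≡ 1 (mod 317), so 853⁻¹ ≡ 262.
y = 310 + 853*((169 − 310)*262 mod 317) = 310 + 853*147 = 125701.
Check: 125701 mod 853 = 310, 125701 mod 317 = 169. ✓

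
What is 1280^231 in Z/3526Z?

Using repeated squaring:
231 in binary is 11100111, i.e. 231 = 128 + 64 + 32 + 4 + 2 + 1.
1280^1 ≡ 1280 (mod 3526)
1280^2 ≡ 1280^2 = 1638400 ≡ 2336 (mod 3526)
1280^4 ≡ 2336^2 = 5456896 ≡ 2174 (mod 3526)
1280^8 ≡ 2174^2 = 4726276 ≡ 1436 (mod 3526)
1280^16 ≡ 1436^2 = 2062096 ≡ 2912 (mod 3526)
1280^32 ≡ 2912^2 = 8479744 ≡ 3240 (mod 3526)
1280^64 ≡ 3240^2 = 10497600 ≡ 698 (mod 3526)
1280^128 ≡ 698^2 = 487204 ≡ 616 (mod 3526)
1280^231 = 1280^128 · 1280^64 · 1280^32 · 1280^4 · 1280^2 · 1280^1 ≡ 616 · 698 · 3240 · 2174 · 2336 · 1280 (mod 3526).
Accumulate the product:
616 · 698 = 429968 ≡ 3322
3322 · 3240 = 10763280 ≡ 1928
1928 · 2174 = 4191472 ≡ 2584
2584 · 2336 = 6036224 ≡ 3238
3238 · 1280 = 4144640 ≡ 1590

1590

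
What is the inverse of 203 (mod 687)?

44

Run the extended Euclidean algorithm:
687 = 3×203 + 78
203 = 2×78 + 47
78 = 1×47 + 31
47 = 1×31 + 16
31 = 1×16 + 15
16 = 1×15 + 1
15 = 15×1 + 0
gcd(203, 687) = 1, so the inverse exists.
Bézout: 1 = −13×687 + 44×203.
So 203⁻¹ ≡ 44 (mod 687).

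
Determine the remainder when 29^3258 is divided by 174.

145

By square-and-multiply:
29^1 ≡ 29 (mod 174)
29^2 ≡ 29^2 = 841 ≡ 145 (mod 174)
29^4 ≡ 145^2 = 21025 ≡ 145 (mod 174)
29^8 ≡ 145^2 = 21025 ≡ 145 (mod 174)
29^16 ≡ 145^2 = 21025 ≡ 145 (mod 174)
29^32 ≡ 145^2 = 21025 ≡ 145 (mod 174)
29^64 ≡ 145^2 = 21025 ≡ 145 (mod 174)
29^128 ≡ 145^2 = 21025 ≡ 145 (mod 174)
29^256 ≡ 145^2 = 21025 ≡ 145 (mod 174)
29^512 ≡ 145^2 = 21025 ≡ 145 (mod 174)
29^1024 ≡ 145^2 = 21025 ≡ 145 (mod 174)
29^2048 ≡ 145^2 = 21025 ≡ 145 (mod 174)
29^3258 = 29^2048 * 29^1024 * 29^128 * 29^32 * 29^16 * 29^8 * 29^2 ≡ 145 * 145 * 145 * 145 * 145 * 145 * 145 (mod 174).
Accumulate the product:
145 * 145 = 21025 ≡ 145
145 * 145 = 21025 ≡ 145
145 * 145 = 21025 ≡ 145
145 * 145 = 21025 ≡ 145
145 * 145 = 21025 ≡ 145
145 * 145 = 21025 ≡ 145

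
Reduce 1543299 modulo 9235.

1054

1543299 = 167·9235 + 1054, so 1543299 ≡ 1054 (mod 9235).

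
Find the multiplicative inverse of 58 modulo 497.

60

Run the extended Euclidean algorithm:
497 = 8·58 + 33
58 = 1·33 + 25
33 = 1·25 + 8
25 = 3·8 + 1
8 = 8·1 + 0
gcd(58, 497) = 1, so the inverse exists.
Back-substitute for 1:
1 = 1·25 − 3·8
  = −3·33 + 4·25
  = 4·58 − 7·33
  = −7·497 + 60·58
So 58⁻¹ ≡ 60 (mod 497).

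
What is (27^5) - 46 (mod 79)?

12

(27)^5 ≡ 58 (mod 79)
58 - 46 = 12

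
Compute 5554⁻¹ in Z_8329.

2083

Run the extended Euclidean algorithm:
8329 = 1×5554 + 2775
5554 = 2×2775 + 4
2775 = 693×4 + 3
4 = 1×3 + 1
3 = 3×1 + 0
gcd(5554, 8329) = 1, so the inverse exists.
Bézout: 1 = −1389×8329 + 2083×5554.
So 5554⁻¹ ≡ 2083 (mod 8329).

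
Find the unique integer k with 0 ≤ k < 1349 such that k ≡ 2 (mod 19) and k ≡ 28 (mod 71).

667

19⁻¹ mod 71: 19×15 ≡ 1 (mod 71), so 19⁻¹ ≡ 15.
k = 2 + 19×((28 − 2)×15 mod 71) = 2 + 19×35 = 667.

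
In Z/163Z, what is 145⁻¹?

Run the extended Euclidean algorithm:
163 = 1×145 + 18
145 = 8×18 + 1
18 = 18×1 + 0
gcd(145, 163) = 1, so the inverse exists.
Back-substitute for 1:
1 = 1×145 − 8×18
  = −8×163 + 9×145
So 145⁻¹ ≡ 9 (mod 163).

9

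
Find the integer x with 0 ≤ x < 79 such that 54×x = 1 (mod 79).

By the extended Euclidean algorithm:
79 = 1·54 + 25
54 = 2·25 + 4
25 = 6·4 + 1
4 = 4·1 + 0
gcd(54, 79) = 1, so the inverse exists.
Back-substitute for 1:
1 = 1·25 − 6·4
  = −6·54 + 13·25
  = 13·79 − 19·54
So 54⁻¹ ≡ −19 ≡ 60 (mod 79).

60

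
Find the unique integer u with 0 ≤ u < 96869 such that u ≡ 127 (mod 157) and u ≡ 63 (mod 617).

157⁻¹ mod 617: 157×393 ≡ 1 (mod 617), so 157⁻¹ ≡ 393.
u = 127 + 157×((63 − 127)×393 mod 617) = 127 + 157×145 = 22892.
Check: 22892 mod 157 = 127, 22892 mod 617 = 63. ✓

22892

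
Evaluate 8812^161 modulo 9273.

Compute successive squares:
161 in binary is 10100001, i.e. 161 = 128 + 32 + 1.
8812^1 ≡ 8812 (mod 9273)
8812^2 ≡ 8812^2 = 77651344 ≡ 8515 (mod 9273)
8812^4 ≡ 8515^2 = 72505225 ≡ 8911 (mod 9273)
8812^8 ≡ 8911^2 = 79405921 ≡ 1222 (mod 9273)
8812^16 ≡ 1222^2 = 1493284 ≡ 331 (mod 9273)
8812^32 ≡ 331^2 = 109561 ≡ 7558 (mod 9273)
8812^64 ≡ 7558^2 = 57123364 ≡ 1684 (mod 9273)
8812^128 ≡ 1684^2 = 2835856 ≡ 7591 (mod 9273)
8812^161 = 8812^128 * 8812^32 * 8812^1 ≡ 7591 * 7558 * 8812 (mod 9273).
Accumulate the product:
7591 * 7558 = 57372778 ≡ 727
727 * 8812 = 6406324 ≡ 7954

7954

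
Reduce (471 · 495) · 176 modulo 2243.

78

471 · 495 = 233145 ≡ 2116 (mod 2243)
2116 · 176 = 372416 ≡ 78 (mod 2243)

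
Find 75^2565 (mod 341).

309

75^1 ≡ 75 (mod 341)
75^2 ≡ 75^2 = 5625 ≡ 169 (mod 341)
75^4 ≡ 169^2 = 28561 ≡ 258 (mod 341)
75^8 ≡ 258^2 = 66564 ≡ 69 (mod 341)
75^16 ≡ 69^2 = 4761 ≡ 328 (mod 341)
75^32 ≡ 328^2 = 107584 ≡ 169 (mod 341)
75^64 ≡ 169^2 = 28561 ≡ 258 (mod 341)
75^128 ≡ 258^2 = 66564 ≡ 69 (mod 341)
75^256 ≡ 69^2 = 4761 ≡ 328 (mod 341)
75^512 ≡ 328^2 = 107584 ≡ 169 (mod 341)
75^1024 ≡ 169^2 = 28561 ≡ 258 (mod 341)
75^2048 ≡ 258^2 = 66564 ≡ 69 (mod 341)
75^2565 = 75^2048 · 75^512 · 75^4 · 75^1 ≡ 69 · 169 · 258 · 75 (mod 341).
Accumulate the product:
69 · 169 = 11661 ≡ 67
67 · 258 = 17286 ≡ 236
236 · 75 = 17700 ≡ 309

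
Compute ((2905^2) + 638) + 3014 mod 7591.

(2905)^2 ≡ 5424 (mod 7591)
5424 + 638 = 6062
6062 + 3014 = 9076 ≡ 1485 (mod 7591)

1485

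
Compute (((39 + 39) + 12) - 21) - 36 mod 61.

33

39 + 39 = 78 ≡ 17 (mod 61)
17 + 12 = 29
29 - 21 = 8
8 - 36 = -28 ≡ 33 (mod 61)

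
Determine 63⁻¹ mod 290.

267

290 = 4·63 + 38
63 = 1·38 + 25
38 = 1·25 + 13
25 = 1·13 + 12
13 = 1·12 + 1
12 = 12·1 + 0
gcd(63, 290) = 1, so the inverse exists.
Back-substitute for 1:
1 = 1·13 − 1·12
  = −1·25 + 2·13
  = 2·38 − 3·25
  = −3·63 + 5·38
  = 5·290 − 23·63
So 63⁻¹ ≡ −23 ≡ 267 (mod 290).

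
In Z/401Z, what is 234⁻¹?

401 = 1×234 + 167
234 = 1×167 + 67
167 = 2×67 + 33
67 = 2×33 + 1
33 = 33×1 + 0
gcd(234, 401) = 1, so the inverse exists.
Back-substitute for 1:
1 = 1×67 − 2×33
  = −2×167 + 5×67
  = 5×234 − 7×167
  = −7×401 + 12×234
So 234⁻¹ ≡ 12 (mod 401).

12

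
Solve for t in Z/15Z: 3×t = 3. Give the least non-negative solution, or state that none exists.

1

gcd(3, 15) = 3, and 3 | 3, so solutions exist.
Divide through by 3: 1×t ≡ 1 mod 5.
1⁻¹ ≡ 1 (mod 5).
t ≡ 1×1 ≡ 1 (mod 5).
The smallest non-negative solution is t = 1.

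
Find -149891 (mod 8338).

-149891 = -18*8338 + 193, so -149891 ≡ 193 (mod 8338).

193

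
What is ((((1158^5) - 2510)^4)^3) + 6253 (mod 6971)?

1523

(1158)^5 ≡ 4154 (mod 6971)
4154 - 2510 = 1644
(1644)^4 ≡ 4964 (mod 6971)
(4964)^3 ≡ 2241 (mod 6971)
2241 + 6253 = 8494 ≡ 1523 (mod 6971)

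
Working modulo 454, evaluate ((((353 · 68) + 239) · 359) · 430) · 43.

353 · 68 = 24004 ≡ 396 (mod 454)
396 + 239 = 635 ≡ 181 (mod 454)
181 · 359 = 64979 ≡ 57 (mod 454)
57 · 430 = 24510 ≡ 448 (mod 454)
448 · 43 = 19264 ≡ 196 (mod 454)

196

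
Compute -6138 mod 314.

-6138 = -20*314 + 142, so -6138 ≡ 142 (mod 314).

142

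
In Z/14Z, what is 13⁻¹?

13

By the extended Euclidean algorithm:
14 = 1·13 + 1
13 = 13·1 + 0
gcd(13, 14) = 1, so the inverse exists.
Bézout: 1 = 1·14 − 1·13.
So 13⁻¹ ≡ −1 ≡ 13 (mod 14).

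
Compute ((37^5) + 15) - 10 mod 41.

(37)^5 ≡ 1 (mod 41)
1 + 15 = 16
16 - 10 = 6

6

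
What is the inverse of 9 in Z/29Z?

13

29 = 3·9 + 2
9 = 4·2 + 1
2 = 2·1 + 0
gcd(9, 29) = 1, so the inverse exists.
Back-substitute for 1:
1 = 1·9 − 4·2
  = −4·29 + 13·9
So 9⁻¹ ≡ 13 (mod 29).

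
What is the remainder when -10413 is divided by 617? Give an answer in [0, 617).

76

-10413 = -17×617 + 76, so -10413 ≡ 76 (mod 617).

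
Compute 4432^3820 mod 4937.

1915

By square-and-multiply:
4432^1 ≡ 4432 (mod 4937)
4432^2 ≡ 4432^2 = 19642624 ≡ 3238 (mod 4937)
4432^4 ≡ 3238^2 = 10484644 ≡ 3393 (mod 4937)
4432^8 ≡ 3393^2 = 11512449 ≡ 4302 (mod 4937)
4432^16 ≡ 4302^2 = 18507204 ≡ 3328 (mod 4937)
4432^32 ≡ 3328^2 = 11075584 ≡ 1893 (mod 4937)
4432^64 ≡ 1893^2 = 3583449 ≡ 4124 (mod 4937)
4432^128 ≡ 4124^2 = 17007376 ≡ 4348 (mod 4937)
4432^256 ≡ 4348^2 = 18905104 ≡ 1331 (mod 4937)
4432^512 ≡ 1331^2 = 1771561 ≡ 4115 (mod 4937)
4432^1024 ≡ 4115^2 = 16933225 ≡ 4252 (mod 4937)
4432^2048 ≡ 4252^2 = 18079504 ≡ 210 (mod 4937)
4432^3820 = 4432^2048 × 4432^1024 × 4432^512 × 4432^128 × 4432^64 × 4432^32 × 4432^8 × 4432^4 ≡ 210 × 4252 × 4115 × 4348 × 4124 × 1893 × 4302 × 3393 (mod 4937).
Accumulate the product:
210 × 4252 = 892920 ≡ 4260
4260 × 4115 = 17529900 ≡ 3550
3550 × 4348 = 15435400 ≡ 2338
2338 × 4124 = 9641912 ≡ 4888
4888 × 1893 = 9252984 ≡ 1046
1046 × 4302 = 4499892 ≡ 2285
2285 × 3393 = 7753005 ≡ 1915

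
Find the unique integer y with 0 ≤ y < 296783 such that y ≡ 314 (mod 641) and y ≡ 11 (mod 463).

150949

641⁻¹ mod 463: 641*450 ≡ 1 (mod 463), so 641⁻¹ ≡ 450.
y = 314 + 641*((11 − 314)*450 mod 463) = 314 + 641*235 = 150949.
Check: 150949 mod 641 = 314, 150949 mod 463 = 11. ✓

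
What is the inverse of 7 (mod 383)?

219

By the extended Euclidean algorithm:
383 = 54*7 + 5
7 = 1*5 + 2
5 = 2*2 + 1
2 = 2*1 + 0
gcd(7, 383) = 1, so the inverse exists.
Back-substitute for 1:
1 = 1*5 − 2*2
  = −2*7 + 3*5
  = 3*383 − 164*7
So 7⁻¹ ≡ −164 ≡ 219 (mod 383).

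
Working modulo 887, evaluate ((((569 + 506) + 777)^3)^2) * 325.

569 + 506 = 1075 ≡ 188 (mod 887)
188 + 777 = 965 ≡ 78 (mod 887)
(78)^3 ≡ 7 (mod 887)
(7)^2 ≡ 49 (mod 887)
49 * 325 = 15925 ≡ 846 (mod 887)

846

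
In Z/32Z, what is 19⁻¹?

27

Apply the Euclidean algorithm and back-substitute:
32 = 1·19 + 13
19 = 1·13 + 6
13 = 2·6 + 1
6 = 6·1 + 0
gcd(19, 32) = 1, so the inverse exists.
Back-substitute for 1:
1 = 1·13 − 2·6
  = −2·19 + 3·13
  = 3·32 − 5·19
So 19⁻¹ ≡ −5 ≡ 27 (mod 32).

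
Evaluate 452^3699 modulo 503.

3699 in binary is 111001110011, i.e. 3699 = 2048 + 1024 + 512 + 64 + 32 + 16 + 2 + 1.
452^1 ≡ 452 (mod 503)
452^2 ≡ 452^2 = 204304 ≡ 86 (mod 503)
452^4 ≡ 86^2 = 7396 ≡ 354 (mod 503)
452^8 ≡ 354^2 = 125316 ≡ 69 (mod 503)
452^16 ≡ 69^2 = 4761 ≡ 234 (mod 503)
452^32 ≡ 234^2 = 54756 ≡ 432 (mod 503)
452^64 ≡ 432^2 = 186624 ≡ 11 (mod 503)
452^128 ≡ 11^2 = 121 (mod 503)
452^256 ≡ 121^2 = 14641 ≡ 54 (mod 503)
452^512 ≡ 54^2 = 2916 ≡ 401 (mod 503)
452^1024 ≡ 401^2 = 160801 ≡ 344 (mod 503)
452^2048 ≡ 344^2 = 118336 ≡ 131 (mod 503)
452^3699 = 452^2048 * 452^1024 * 452^512 * 452^64 * 452^32 * 452^16 * 452^2 * 452^1 ≡ 131 * 344 * 401 * 11 * 432 * 234 * 86 * 452 (mod 503).
Accumulate the product:
131 * 344 = 45064 ≡ 297
297 * 401 = 119097 ≡ 389
389 * 11 = 4279 ≡ 255
255 * 432 = 110160 ≡ 3
3 * 234 = 702 ≡ 199
199 * 86 = 17114 ≡ 12
12 * 452 = 5424 ≡ 394

394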